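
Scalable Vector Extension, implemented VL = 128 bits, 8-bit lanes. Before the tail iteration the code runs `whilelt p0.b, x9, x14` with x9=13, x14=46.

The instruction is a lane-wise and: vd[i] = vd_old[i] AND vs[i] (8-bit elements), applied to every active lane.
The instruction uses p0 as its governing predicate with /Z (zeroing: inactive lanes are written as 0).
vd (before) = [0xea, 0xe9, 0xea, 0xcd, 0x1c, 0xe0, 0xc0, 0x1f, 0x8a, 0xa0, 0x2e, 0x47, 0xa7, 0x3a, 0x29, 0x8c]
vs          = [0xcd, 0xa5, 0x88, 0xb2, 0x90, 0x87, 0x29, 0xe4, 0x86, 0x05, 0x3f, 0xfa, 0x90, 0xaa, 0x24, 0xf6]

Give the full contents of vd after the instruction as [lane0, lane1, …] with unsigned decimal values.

vd = [200, 161, 136, 128, 16, 128, 0, 4, 130, 0, 46, 66, 128, 42, 32, 132]

lane count: 128 div 8 = 16
p0[j] = (13+j < 46); true for j=0..15 → 16 lanes set
  i=0: and(0xea,0xcd) → 200
  i=1: and(0xe9,0xa5) → 161
  i=2: and(0xea,0x88) → 136
  i=3: and(0xcd,0xb2) → 128
  i=4: and(0x1c,0x90) → 16
  i=5: and(0xe0,0x87) → 128
  i=6: and(0xc0,0x29) → 0
  i=7: and(0x1f,0xe4) → 4
  i=8: and(0x8a,0x86) → 130
  i=9: and(0xa0,0x05) → 0
  i=10: and(0x2e,0x3f) → 46
  i=11: and(0x47,0xfa) → 66
  i=12: and(0xa7,0x90) → 128
  i=13: and(0x3a,0xaa) → 42
  i=14: and(0x29,0x24) → 32
  i=15: and(0x8c,0xf6) → 132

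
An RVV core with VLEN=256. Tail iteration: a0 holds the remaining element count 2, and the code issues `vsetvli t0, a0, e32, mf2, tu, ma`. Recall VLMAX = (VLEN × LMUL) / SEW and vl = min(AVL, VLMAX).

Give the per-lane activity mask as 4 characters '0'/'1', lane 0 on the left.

predicate = 1100

lanes per group: 256·1/2/32 = 4
AVL=2 ≤ VLMAX=4, so vl = 2
bits (lane 0 leftmost): 1100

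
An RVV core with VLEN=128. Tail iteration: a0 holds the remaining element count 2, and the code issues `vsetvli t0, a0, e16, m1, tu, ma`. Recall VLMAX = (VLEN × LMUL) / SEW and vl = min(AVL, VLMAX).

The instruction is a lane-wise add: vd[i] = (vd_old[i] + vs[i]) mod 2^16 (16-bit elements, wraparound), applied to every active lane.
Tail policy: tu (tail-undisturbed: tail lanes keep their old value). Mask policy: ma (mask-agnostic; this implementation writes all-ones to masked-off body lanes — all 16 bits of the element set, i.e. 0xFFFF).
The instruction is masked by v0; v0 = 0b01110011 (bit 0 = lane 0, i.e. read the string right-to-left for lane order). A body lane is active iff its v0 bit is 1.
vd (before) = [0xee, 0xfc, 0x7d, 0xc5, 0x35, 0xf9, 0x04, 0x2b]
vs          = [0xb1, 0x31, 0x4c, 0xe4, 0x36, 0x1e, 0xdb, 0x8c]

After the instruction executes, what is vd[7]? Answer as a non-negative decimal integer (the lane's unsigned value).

vd[7] = 43

VLMAX = VLEN×LMUL/SEW = 128×1/16 = 8
vl ← min(2, 8) = 2
[0] add(0xee,0xb1) = 0x19f
[1] add(0xfc,0x31) = 0x12d
[2] tail/keep = 0x7d
[3] tail/keep = 0xc5
[4] tail/keep = 0x35
[5] tail/keep = 0xf9
[6] tail/keep = 0x04
[7] tail/keep = 0x2b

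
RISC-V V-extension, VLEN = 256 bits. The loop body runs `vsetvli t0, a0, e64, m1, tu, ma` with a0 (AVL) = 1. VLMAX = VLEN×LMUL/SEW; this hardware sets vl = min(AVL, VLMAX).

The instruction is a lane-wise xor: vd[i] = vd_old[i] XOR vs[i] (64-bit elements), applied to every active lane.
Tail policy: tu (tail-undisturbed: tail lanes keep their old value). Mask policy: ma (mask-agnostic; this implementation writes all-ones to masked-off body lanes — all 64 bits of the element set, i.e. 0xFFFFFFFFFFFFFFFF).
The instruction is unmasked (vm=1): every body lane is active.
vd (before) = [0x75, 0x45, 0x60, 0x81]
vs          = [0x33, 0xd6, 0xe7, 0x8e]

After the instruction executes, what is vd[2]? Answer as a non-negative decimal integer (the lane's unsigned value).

vd[2] = 96

VLMAX = (256 × 1) / 64 = 4 lanes
vl = min(AVL, VLMAX) = min(1, 4) = 1
  i=0: xor(0x75,0x33) → 70
  i=1: tail/keep → 69
  i=2: tail/keep → 96
  i=3: tail/keep → 129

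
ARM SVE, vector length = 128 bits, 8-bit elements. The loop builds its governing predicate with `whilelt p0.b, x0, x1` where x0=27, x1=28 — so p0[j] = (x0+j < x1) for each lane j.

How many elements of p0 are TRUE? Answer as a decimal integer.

register lanes = 128/8 = 16
whilelt: lane j active iff 27+j < 28 → j < 1 → 1 active

vl = 1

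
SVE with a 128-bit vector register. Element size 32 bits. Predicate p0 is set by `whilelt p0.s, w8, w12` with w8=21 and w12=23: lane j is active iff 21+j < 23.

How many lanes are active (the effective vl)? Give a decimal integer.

vl = 2

128-bit reg / 32-bit elem → 4 lanes
p0[j] = (21+j < 23); true for j=0..1 → 2 lanes set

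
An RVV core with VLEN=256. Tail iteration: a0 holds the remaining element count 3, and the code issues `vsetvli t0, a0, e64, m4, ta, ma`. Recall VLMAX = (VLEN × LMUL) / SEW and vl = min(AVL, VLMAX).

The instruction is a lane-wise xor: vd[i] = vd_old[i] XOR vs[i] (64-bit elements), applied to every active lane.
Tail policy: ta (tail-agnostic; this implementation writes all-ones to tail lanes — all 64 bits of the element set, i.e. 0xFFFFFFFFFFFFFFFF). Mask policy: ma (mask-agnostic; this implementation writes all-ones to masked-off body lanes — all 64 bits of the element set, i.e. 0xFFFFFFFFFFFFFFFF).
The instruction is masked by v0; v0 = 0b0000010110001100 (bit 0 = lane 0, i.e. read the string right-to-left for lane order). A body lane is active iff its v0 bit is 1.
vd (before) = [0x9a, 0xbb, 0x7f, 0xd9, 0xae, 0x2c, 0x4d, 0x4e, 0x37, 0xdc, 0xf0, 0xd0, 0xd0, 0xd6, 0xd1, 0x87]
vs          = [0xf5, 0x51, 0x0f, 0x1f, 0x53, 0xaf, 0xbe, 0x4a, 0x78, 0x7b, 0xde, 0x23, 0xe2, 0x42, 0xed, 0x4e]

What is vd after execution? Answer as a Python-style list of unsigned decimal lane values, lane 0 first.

vd = [18446744073709551615, 18446744073709551615, 112, 18446744073709551615, 18446744073709551615, 18446744073709551615, 18446744073709551615, 18446744073709551615, 18446744073709551615, 18446744073709551615, 18446744073709551615, 18446744073709551615, 18446744073709551615, 18446744073709551615, 18446744073709551615, 18446744073709551615]

lanes per group: 256·4/64 = 16
vl ← min(3, 16) = 3
vd[0] mask-off/ones -> 0xffffffffffffffff
vd[1] mask-off/ones -> 0xffffffffffffffff
vd[2] xor(0x7f,0x0f) -> 0x70
vd[3] tail/ones -> 0xffffffffffffffff
vd[4] tail/ones -> 0xffffffffffffffff
vd[5] tail/ones -> 0xffffffffffffffff
vd[6] tail/ones -> 0xffffffffffffffff
vd[7] tail/ones -> 0xffffffffffffffff
vd[8] tail/ones -> 0xffffffffffffffff
vd[9] tail/ones -> 0xffffffffffffffff
vd[10] tail/ones -> 0xffffffffffffffff
vd[11] tail/ones -> 0xffffffffffffffff
vd[12] tail/ones -> 0xffffffffffffffff
vd[13] tail/ones -> 0xffffffffffffffff
vd[14] tail/ones -> 0xffffffffffffffff
vd[15] tail/ones -> 0xffffffffffffffff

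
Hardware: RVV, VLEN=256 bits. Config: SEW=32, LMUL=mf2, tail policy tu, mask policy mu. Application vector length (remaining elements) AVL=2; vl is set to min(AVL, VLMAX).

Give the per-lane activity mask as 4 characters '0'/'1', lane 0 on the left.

VLMAX = (256 × 1/2) / 32 = 4 lanes
vl = min(AVL, VLMAX) = min(2, 4) = 2
bits (lane 0 leftmost): 1100

predicate = 1100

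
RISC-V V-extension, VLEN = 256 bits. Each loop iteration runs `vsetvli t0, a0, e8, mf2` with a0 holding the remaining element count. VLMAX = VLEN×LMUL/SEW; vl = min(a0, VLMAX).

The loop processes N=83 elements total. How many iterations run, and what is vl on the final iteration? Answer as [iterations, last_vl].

VLMAX = (256 × 1/2) / 8 = 16 lanes
N=83: ⌈83/16⌉ = 6 iters; last vl = 83 − 5×16 = 3

[iterations, last_vl] = [6, 3]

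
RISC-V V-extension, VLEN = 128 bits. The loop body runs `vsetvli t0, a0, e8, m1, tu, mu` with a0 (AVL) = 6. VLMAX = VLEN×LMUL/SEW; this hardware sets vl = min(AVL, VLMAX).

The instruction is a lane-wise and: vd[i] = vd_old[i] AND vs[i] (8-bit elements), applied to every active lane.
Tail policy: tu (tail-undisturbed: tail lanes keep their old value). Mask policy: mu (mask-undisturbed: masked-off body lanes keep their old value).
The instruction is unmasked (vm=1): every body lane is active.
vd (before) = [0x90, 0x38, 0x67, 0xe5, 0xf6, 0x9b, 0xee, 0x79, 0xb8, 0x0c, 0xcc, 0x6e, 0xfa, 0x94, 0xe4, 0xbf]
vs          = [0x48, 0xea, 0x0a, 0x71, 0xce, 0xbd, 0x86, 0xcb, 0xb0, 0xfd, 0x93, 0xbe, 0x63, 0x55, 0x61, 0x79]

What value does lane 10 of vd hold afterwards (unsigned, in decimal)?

VLMAX = (128 × 1) / 8 = 16 lanes
vl ← min(6, 16) = 6
  i=0: and(0x90,0x48) → 0
  i=1: and(0x38,0xea) → 40
  i=2: and(0x67,0x0a) → 2
  i=3: and(0xe5,0x71) → 97
  i=4: and(0xf6,0xce) → 198
  i=5: and(0x9b,0xbd) → 153
  i=6: tail/keep → 238
  i=7: tail/keep → 121
  i=8: tail/keep → 184
  i=9: tail/keep → 12
  i=10: tail/keep → 204
  i=11: tail/keep → 110
  i=12: tail/keep → 250
  i=13: tail/keep → 148
  i=14: tail/keep → 228
  i=15: tail/keep → 191

vd[10] = 204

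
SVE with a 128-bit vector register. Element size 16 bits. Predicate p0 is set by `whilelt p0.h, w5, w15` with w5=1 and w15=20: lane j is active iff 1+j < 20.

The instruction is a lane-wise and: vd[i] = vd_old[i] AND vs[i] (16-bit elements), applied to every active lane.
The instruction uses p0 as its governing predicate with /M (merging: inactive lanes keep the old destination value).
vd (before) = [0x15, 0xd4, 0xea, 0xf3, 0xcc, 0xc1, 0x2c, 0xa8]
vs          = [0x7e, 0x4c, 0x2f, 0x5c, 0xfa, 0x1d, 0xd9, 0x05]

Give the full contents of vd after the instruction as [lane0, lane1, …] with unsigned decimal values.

vd = [20, 68, 42, 80, 200, 1, 8, 0]

lane count: 128 div 16 = 8
p0[j] = (1+j < 20); true for j=0..7 → 8 lanes set
  i=0: and(0x15,0x7e) → 20
  i=1: and(0xd4,0x4c) → 68
  i=2: and(0xea,0x2f) → 42
  i=3: and(0xf3,0x5c) → 80
  i=4: and(0xcc,0xfa) → 200
  i=5: and(0xc1,0x1d) → 1
  i=6: and(0x2c,0xd9) → 8
  i=7: and(0xa8,0x05) → 0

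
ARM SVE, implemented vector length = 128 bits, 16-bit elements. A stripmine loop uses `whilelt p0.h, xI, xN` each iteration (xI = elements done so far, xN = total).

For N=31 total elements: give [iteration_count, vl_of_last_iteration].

128-bit reg / 16-bit elem → 8 lanes
31 elements at 8/iter → 4 passes, remainder 7 on the last

[iterations, last_vl] = [4, 7]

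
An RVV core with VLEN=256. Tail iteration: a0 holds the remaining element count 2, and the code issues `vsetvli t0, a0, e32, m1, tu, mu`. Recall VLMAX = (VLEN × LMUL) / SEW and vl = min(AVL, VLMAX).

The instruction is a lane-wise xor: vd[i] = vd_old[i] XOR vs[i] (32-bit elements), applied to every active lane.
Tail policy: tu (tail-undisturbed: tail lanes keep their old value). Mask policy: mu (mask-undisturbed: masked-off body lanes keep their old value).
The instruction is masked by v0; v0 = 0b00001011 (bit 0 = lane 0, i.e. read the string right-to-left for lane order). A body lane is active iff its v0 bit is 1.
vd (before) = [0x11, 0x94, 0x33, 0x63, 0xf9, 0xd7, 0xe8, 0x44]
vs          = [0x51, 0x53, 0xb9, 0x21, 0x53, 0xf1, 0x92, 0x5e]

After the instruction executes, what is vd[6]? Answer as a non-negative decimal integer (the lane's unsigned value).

VLMAX = VLEN×LMUL/SEW = 256×1/32 = 8
vl = min(AVL, VLMAX) = min(2, 8) = 2
lane  0: xor(0x11,0x51) ⇒ 0x40
lane  1: xor(0x94,0x53) ⇒ 0xc7
lane  2: tail/keep ⇒ 0x33
lane  3: tail/keep ⇒ 0x63
lane  4: tail/keep ⇒ 0xf9
lane  5: tail/keep ⇒ 0xd7
lane  6: tail/keep ⇒ 0xe8
lane  7: tail/keep ⇒ 0x44

vd[6] = 232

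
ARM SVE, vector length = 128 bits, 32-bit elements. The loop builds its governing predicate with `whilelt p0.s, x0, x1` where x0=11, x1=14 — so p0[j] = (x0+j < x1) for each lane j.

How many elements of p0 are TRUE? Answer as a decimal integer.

lane count: 128 div 32 = 4
active while 11+j < 14, i.e. j ∈ [0,3) capped at 4 ⇒ 3

vl = 3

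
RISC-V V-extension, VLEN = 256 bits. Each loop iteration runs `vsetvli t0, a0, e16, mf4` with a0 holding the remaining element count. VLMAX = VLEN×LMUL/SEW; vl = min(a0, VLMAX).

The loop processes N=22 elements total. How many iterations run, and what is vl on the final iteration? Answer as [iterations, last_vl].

[iterations, last_vl] = [6, 2]

VLMAX = VLEN×LMUL/SEW = 256×1/4/16 = 4
N=22: ⌈22/4⌉ = 6 iters; last vl = 22 − 5×4 = 2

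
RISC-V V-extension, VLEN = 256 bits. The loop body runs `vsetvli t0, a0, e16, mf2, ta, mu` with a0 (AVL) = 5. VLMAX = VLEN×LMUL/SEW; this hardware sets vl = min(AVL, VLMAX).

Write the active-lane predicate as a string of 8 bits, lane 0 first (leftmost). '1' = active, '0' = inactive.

lanes per group: 256·1/2/16 = 8
AVL=5 ≤ VLMAX=8, so vl = 5
bits (lane 0 leftmost): 11111000

predicate = 11111000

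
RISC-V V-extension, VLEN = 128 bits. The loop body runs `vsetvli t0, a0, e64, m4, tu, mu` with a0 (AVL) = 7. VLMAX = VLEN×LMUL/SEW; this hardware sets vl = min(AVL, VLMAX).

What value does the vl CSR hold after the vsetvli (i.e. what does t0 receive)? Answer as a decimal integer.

lanes per group: 128·4/64 = 8
AVL=7 ≤ VLMAX=8, so vl = 7

vl = 7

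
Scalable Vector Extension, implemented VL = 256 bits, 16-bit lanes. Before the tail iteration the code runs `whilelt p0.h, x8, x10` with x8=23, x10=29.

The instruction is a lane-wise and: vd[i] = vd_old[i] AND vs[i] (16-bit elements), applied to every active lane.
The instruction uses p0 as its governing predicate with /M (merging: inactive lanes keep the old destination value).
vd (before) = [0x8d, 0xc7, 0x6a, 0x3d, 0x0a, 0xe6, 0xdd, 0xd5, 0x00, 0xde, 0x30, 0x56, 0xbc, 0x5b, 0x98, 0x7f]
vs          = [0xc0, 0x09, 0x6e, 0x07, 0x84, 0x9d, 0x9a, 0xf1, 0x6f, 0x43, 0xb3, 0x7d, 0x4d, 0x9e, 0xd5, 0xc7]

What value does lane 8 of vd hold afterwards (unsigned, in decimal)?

lane count: 256 div 16 = 16
p0[j] = (23+j < 29); true for j=0..5 → 6 lanes set
[0] and(0x8d,0xc0) = 0x80
[1] and(0xc7,0x09) = 0x01
[2] and(0x6a,0x6e) = 0x6a
[3] and(0x3d,0x07) = 0x05
[4] and(0x0a,0x84) = 0x00
[5] and(0xe6,0x9d) = 0x84
[6] tail/keep = 0xdd
[7] tail/keep = 0xd5
[8] tail/keep = 0x00
[9] tail/keep = 0xde
[10] tail/keep = 0x30
[11] tail/keep = 0x56
[12] tail/keep = 0xbc
[13] tail/keep = 0x5b
[14] tail/keep = 0x98
[15] tail/keep = 0x7f

vd[8] = 0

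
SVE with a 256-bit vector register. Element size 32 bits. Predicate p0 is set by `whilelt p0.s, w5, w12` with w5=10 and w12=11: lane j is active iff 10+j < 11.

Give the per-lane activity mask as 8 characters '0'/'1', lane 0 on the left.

256-bit reg / 32-bit elem → 8 lanes
p0[j] = (10+j < 11); true for j=0..0 → 1 lanes set
bits (lane 0 leftmost): 10000000

predicate = 10000000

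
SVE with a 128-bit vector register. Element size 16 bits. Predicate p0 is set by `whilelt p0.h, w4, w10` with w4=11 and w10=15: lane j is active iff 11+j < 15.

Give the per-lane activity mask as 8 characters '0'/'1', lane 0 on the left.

predicate = 11110000

128-bit reg / 16-bit elem → 8 lanes
active while 11+j < 15, i.e. j ∈ [0,4) capped at 8 ⇒ 4
bits (lane 0 leftmost): 11110000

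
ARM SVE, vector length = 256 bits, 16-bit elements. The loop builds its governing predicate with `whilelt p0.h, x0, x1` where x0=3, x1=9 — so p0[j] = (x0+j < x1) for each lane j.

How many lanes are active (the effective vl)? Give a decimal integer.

lane count: 256 div 16 = 16
whilelt: lane j active iff 3+j < 9 → j < 6 → 6 active

vl = 6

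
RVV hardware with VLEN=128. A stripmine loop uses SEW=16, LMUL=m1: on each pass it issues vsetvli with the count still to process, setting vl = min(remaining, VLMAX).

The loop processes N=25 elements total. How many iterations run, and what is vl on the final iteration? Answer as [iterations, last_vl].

[iterations, last_vl] = [4, 1]

lanes per group: 128·1/16 = 8
25 elements at 8/iter → 4 passes, remainder 1 on the last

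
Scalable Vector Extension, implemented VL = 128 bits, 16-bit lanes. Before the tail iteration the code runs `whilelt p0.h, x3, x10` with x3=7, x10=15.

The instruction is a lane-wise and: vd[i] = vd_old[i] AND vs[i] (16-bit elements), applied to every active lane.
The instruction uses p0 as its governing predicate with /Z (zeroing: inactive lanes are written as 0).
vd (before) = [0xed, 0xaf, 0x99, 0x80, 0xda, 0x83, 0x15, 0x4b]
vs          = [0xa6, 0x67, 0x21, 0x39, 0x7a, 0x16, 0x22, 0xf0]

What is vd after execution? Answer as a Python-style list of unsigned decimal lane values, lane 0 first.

128-bit reg / 16-bit elem → 8 lanes
active while 7+j < 15, i.e. j ∈ [0,8) capped at 8 ⇒ 8
[0] and(0xed,0xa6) = 0xa4
[1] and(0xaf,0x67) = 0x27
[2] and(0x99,0x21) = 0x01
[3] and(0x80,0x39) = 0x00
[4] and(0xda,0x7a) = 0x5a
[5] and(0x83,0x16) = 0x02
[6] and(0x15,0x22) = 0x00
[7] and(0x4b,0xf0) = 0x40

vd = [164, 39, 1, 0, 90, 2, 0, 64]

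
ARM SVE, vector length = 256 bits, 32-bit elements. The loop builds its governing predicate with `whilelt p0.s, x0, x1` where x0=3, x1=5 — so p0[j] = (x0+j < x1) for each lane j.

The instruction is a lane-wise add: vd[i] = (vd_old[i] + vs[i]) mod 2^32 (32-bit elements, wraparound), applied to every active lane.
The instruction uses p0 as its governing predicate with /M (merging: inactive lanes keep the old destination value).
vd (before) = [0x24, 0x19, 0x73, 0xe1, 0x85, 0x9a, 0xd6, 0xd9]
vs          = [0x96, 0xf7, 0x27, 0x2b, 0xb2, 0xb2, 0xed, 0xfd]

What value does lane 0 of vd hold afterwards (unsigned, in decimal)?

vd[0] = 186

lane count: 256 div 32 = 8
active while 3+j < 5, i.e. j ∈ [0,2) capped at 8 ⇒ 2
lane  0: add(0x24,0x96) ⇒ 0xba
lane  1: add(0x19,0xf7) ⇒ 0x110
lane  2: tail/keep ⇒ 0x73
lane  3: tail/keep ⇒ 0xe1
lane  4: tail/keep ⇒ 0x85
lane  5: tail/keep ⇒ 0x9a
lane  6: tail/keep ⇒ 0xd6
lane  7: tail/keep ⇒ 0xd9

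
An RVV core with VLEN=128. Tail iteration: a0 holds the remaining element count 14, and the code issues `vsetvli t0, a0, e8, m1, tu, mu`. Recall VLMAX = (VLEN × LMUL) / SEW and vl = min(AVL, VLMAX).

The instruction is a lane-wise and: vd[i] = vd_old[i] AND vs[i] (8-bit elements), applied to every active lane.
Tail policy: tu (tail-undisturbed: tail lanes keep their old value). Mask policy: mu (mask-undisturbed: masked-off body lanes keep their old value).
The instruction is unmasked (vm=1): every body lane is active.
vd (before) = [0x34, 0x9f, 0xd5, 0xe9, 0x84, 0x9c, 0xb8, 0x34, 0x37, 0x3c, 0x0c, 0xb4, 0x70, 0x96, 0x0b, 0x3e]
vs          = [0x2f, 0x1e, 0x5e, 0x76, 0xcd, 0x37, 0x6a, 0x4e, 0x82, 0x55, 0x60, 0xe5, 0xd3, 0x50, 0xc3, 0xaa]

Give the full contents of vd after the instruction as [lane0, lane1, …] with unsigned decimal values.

VLMAX = (128 × 1) / 8 = 16 lanes
vl = min(AVL, VLMAX) = min(14, 16) = 14
vd[0] and(0x34,0x2f) -> 0x24
vd[1] and(0x9f,0x1e) -> 0x1e
vd[2] and(0xd5,0x5e) -> 0x54
vd[3] and(0xe9,0x76) -> 0x60
vd[4] and(0x84,0xcd) -> 0x84
vd[5] and(0x9c,0x37) -> 0x14
vd[6] and(0xb8,0x6a) -> 0x28
vd[7] and(0x34,0x4e) -> 0x04
vd[8] and(0x37,0x82) -> 0x02
vd[9] and(0x3c,0x55) -> 0x14
vd[10] and(0x0c,0x60) -> 0x00
vd[11] and(0xb4,0xe5) -> 0xa4
vd[12] and(0x70,0xd3) -> 0x50
vd[13] and(0x96,0x50) -> 0x10
vd[14] tail/keep -> 0x0b
vd[15] tail/keep -> 0x3e

vd = [36, 30, 84, 96, 132, 20, 40, 4, 2, 20, 0, 164, 80, 16, 11, 62]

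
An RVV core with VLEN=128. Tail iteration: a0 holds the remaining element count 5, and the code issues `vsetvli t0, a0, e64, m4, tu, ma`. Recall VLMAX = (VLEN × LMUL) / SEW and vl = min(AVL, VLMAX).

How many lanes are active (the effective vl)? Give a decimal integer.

lanes per group: 128·4/64 = 8
AVL=5 ≤ VLMAX=8, so vl = 5

vl = 5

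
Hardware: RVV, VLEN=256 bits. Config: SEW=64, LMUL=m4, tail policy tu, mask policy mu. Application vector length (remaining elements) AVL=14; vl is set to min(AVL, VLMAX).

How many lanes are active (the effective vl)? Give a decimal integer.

vl = 14

lanes per group: 256·4/64 = 16
vl = min(AVL, VLMAX) = min(14, 16) = 14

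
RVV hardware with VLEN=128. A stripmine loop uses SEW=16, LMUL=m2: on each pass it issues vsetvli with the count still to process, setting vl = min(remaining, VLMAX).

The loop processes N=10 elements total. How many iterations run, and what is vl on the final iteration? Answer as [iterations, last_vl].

lanes per group: 128·2/16 = 16
iterations = ceil(10/16) = 1; final-pass vl = 10

[iterations, last_vl] = [1, 10]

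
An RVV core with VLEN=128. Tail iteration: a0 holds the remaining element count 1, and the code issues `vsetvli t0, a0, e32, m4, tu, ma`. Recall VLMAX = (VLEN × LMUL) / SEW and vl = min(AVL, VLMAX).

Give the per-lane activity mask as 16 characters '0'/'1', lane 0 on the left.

predicate = 1000000000000000

VLMAX = (128 × 4) / 32 = 16 lanes
AVL=1 ≤ VLMAX=16, so vl = 1
bits (lane 0 leftmost): 1000000000000000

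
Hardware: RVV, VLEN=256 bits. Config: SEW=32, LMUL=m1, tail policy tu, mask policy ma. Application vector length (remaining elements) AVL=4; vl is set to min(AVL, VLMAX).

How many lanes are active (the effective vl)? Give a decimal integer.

lanes per group: 256·1/32 = 8
AVL=4 ≤ VLMAX=8, so vl = 4

vl = 4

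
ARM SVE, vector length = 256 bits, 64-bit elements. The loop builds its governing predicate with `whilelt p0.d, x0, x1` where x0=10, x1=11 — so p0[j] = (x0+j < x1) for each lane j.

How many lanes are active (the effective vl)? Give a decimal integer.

vl = 1

register lanes = 256/64 = 4
active while 10+j < 11, i.e. j ∈ [0,1) capped at 4 ⇒ 1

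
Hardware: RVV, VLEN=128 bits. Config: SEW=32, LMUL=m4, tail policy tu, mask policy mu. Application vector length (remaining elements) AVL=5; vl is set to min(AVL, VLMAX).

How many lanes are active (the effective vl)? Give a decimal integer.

vl = 5

VLMAX = VLEN×LMUL/SEW = 128×4/32 = 16
AVL=5 ≤ VLMAX=16, so vl = 5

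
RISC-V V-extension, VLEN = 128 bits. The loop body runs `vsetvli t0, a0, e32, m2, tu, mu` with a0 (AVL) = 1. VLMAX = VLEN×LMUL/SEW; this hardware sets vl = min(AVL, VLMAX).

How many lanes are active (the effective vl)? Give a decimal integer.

VLMAX = VLEN×LMUL/SEW = 128×2/32 = 8
AVL=1 ≤ VLMAX=8, so vl = 1

vl = 1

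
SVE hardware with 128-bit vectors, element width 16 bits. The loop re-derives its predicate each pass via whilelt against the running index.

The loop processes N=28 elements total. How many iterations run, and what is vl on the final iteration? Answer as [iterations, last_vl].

[iterations, last_vl] = [4, 4]

register lanes = 128/16 = 8
iterations = ceil(28/8) = 4; final-pass vl = 4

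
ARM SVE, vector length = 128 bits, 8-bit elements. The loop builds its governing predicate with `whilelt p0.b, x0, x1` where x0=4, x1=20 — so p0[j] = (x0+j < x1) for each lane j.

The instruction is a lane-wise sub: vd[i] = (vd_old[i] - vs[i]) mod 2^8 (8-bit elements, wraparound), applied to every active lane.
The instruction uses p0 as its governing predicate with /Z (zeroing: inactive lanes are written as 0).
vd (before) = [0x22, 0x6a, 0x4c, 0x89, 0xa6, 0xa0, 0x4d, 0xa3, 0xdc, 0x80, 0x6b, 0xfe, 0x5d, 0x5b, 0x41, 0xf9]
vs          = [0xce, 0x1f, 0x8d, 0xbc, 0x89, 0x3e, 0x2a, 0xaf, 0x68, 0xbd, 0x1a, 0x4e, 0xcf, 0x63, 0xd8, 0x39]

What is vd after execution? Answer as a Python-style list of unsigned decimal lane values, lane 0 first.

vd = [84, 75, 191, 205, 29, 98, 35, 244, 116, 195, 81, 176, 142, 248, 105, 192]

register lanes = 128/8 = 16
p0[j] = (4+j < 20); true for j=0..15 → 16 lanes set
[0] sub(0x22,0xce) = 0x54
[1] sub(0x6a,0x1f) = 0x4b
[2] sub(0x4c,0x8d) = 0xbf
[3] sub(0x89,0xbc) = 0xcd
[4] sub(0xa6,0x89) = 0x1d
[5] sub(0xa0,0x3e) = 0x62
[6] sub(0x4d,0x2a) = 0x23
[7] sub(0xa3,0xaf) = 0xf4
[8] sub(0xdc,0x68) = 0x74
[9] sub(0x80,0xbd) = 0xc3
[10] sub(0x6b,0x1a) = 0x51
[11] sub(0xfe,0x4e) = 0xb0
[12] sub(0x5d,0xcf) = 0x8e
[13] sub(0x5b,0x63) = 0xf8
[14] sub(0x41,0xd8) = 0x69
[15] sub(0xf9,0x39) = 0xc0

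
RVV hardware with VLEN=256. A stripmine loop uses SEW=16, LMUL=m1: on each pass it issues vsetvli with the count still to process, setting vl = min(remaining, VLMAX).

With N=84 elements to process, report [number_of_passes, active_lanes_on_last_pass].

[iterations, last_vl] = [6, 4]

VLMAX = VLEN×LMUL/SEW = 256×1/16 = 16
84 elements at 16/iter → 6 passes, remainder 4 on the last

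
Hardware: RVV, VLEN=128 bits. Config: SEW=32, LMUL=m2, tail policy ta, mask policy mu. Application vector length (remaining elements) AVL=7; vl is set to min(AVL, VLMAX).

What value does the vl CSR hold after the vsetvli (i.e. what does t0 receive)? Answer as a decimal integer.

VLMAX = (128 × 2) / 32 = 8 lanes
vl = min(AVL, VLMAX) = min(7, 8) = 7

vl = 7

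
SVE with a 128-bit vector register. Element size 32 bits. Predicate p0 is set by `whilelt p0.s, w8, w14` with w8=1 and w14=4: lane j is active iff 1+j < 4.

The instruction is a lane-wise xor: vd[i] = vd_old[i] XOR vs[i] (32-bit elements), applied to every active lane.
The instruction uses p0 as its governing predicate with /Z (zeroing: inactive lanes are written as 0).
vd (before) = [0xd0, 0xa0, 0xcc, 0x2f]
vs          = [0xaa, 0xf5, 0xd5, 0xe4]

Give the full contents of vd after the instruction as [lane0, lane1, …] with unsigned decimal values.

vd = [122, 85, 25, 0]

128-bit reg / 32-bit elem → 4 lanes
p0[j] = (1+j < 4); true for j=0..2 → 3 lanes set
  i=0: xor(0xd0,0xaa) → 122
  i=1: xor(0xa0,0xf5) → 85
  i=2: xor(0xcc,0xd5) → 25
  i=3: tail/zero → 0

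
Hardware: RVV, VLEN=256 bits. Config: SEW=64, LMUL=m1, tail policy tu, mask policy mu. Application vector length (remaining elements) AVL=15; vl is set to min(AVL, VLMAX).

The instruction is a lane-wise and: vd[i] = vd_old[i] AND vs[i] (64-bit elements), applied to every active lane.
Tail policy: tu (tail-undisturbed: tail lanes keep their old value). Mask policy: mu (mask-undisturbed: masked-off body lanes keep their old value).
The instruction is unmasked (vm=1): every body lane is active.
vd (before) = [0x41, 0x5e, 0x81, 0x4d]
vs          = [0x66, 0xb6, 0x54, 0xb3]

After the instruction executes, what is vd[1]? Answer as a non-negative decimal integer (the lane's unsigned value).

vd[1] = 22

lanes per group: 256·1/64 = 4
AVL=15 > VLMAX=4, so vl = 4
lane  0: and(0x41,0x66) ⇒ 0x40
lane  1: and(0x5e,0xb6) ⇒ 0x16
lane  2: and(0x81,0x54) ⇒ 0x00
lane  3: and(0x4d,0xb3) ⇒ 0x01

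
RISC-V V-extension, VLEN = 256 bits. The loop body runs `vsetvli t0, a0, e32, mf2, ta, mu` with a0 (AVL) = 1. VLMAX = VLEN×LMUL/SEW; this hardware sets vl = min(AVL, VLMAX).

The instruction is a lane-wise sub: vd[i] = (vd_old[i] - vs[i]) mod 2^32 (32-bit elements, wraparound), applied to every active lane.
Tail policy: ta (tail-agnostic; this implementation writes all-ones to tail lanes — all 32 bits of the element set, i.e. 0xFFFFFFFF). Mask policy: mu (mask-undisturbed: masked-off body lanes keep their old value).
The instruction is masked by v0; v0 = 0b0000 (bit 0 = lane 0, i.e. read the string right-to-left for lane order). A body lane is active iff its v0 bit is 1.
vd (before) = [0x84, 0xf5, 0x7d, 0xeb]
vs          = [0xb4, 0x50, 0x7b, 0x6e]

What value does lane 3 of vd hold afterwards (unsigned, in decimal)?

vd[3] = 4294967295

lanes per group: 256·1/2/32 = 4
AVL=1 ≤ VLMAX=4, so vl = 1
[0] mask-off/keep = 0x84
[1] tail/ones = 0xffffffff
[2] tail/ones = 0xffffffff
[3] tail/ones = 0xffffffff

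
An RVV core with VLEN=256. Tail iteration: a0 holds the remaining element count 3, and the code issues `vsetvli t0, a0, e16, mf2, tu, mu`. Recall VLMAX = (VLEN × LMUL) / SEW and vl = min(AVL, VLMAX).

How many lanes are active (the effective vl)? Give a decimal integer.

lanes per group: 256·1/2/16 = 8
vl = min(AVL, VLMAX) = min(3, 8) = 3

vl = 3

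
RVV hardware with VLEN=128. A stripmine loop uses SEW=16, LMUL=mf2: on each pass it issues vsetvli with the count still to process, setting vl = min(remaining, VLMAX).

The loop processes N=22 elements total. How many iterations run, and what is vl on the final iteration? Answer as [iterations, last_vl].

VLMAX = (128 × 1/2) / 16 = 4 lanes
N=22: ⌈22/4⌉ = 6 iters; last vl = 22 − 5×4 = 2

[iterations, last_vl] = [6, 2]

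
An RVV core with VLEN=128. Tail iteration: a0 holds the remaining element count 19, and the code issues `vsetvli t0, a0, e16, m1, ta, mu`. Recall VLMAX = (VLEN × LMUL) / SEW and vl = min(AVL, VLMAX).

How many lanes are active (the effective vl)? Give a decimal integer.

VLMAX = (128 × 1) / 16 = 8 lanes
AVL=19 > VLMAX=8, so vl = 8

vl = 8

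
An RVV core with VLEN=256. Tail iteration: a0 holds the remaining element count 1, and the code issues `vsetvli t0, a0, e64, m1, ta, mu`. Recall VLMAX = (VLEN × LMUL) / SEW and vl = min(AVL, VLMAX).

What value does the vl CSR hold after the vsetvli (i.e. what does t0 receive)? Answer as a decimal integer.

vl = 1

lanes per group: 256·1/64 = 4
AVL=1 ≤ VLMAX=4, so vl = 1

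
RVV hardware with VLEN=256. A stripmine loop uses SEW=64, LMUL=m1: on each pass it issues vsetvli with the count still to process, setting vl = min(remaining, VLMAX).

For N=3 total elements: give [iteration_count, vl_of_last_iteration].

[iterations, last_vl] = [1, 3]

lanes per group: 256·1/64 = 4
iterations = ceil(3/4) = 1; final-pass vl = 3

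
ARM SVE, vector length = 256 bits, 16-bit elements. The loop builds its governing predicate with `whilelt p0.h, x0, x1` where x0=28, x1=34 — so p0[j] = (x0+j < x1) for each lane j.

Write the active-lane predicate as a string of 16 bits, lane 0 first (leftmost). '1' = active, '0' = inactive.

256-bit reg / 16-bit elem → 16 lanes
whilelt: lane j active iff 28+j < 34 → j < 6 → 6 active
bits (lane 0 leftmost): 1111110000000000

predicate = 1111110000000000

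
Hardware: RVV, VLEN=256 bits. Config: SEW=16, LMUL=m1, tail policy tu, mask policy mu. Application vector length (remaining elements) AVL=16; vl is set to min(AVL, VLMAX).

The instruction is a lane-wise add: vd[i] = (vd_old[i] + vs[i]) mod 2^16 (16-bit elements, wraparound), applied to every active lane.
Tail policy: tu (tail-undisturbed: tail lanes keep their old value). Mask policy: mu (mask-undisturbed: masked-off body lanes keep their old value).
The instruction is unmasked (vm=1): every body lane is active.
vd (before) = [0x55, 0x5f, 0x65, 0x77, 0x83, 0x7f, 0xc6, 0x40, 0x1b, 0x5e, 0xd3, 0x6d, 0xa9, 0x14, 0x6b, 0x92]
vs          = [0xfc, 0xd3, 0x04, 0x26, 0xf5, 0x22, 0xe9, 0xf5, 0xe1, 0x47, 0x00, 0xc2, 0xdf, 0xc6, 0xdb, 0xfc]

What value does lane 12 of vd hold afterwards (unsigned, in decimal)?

lanes per group: 256·1/16 = 16
AVL=16 ≤ VLMAX=16, so vl = 16
  i=0: add(0x55,0xfc) → 337
  i=1: add(0x5f,0xd3) → 306
  i=2: add(0x65,0x04) → 105
  i=3: add(0x77,0x26) → 157
  i=4: add(0x83,0xf5) → 376
  i=5: add(0x7f,0x22) → 161
  i=6: add(0xc6,0xe9) → 431
  i=7: add(0x40,0xf5) → 309
  i=8: add(0x1b,0xe1) → 252
  i=9: add(0x5e,0x47) → 165
  i=10: add(0xd3,0x00) → 211
  i=11: add(0x6d,0xc2) → 303
  i=12: add(0xa9,0xdf) → 392
  i=13: add(0x14,0xc6) → 218
  i=14: add(0x6b,0xdb) → 326
  i=15: add(0x92,0xfc) → 398

vd[12] = 392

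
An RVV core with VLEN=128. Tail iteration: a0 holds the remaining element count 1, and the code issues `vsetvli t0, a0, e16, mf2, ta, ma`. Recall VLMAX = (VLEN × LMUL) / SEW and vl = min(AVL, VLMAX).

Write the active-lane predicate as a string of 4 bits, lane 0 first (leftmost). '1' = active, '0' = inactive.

lanes per group: 128·1/2/16 = 4
vl = min(AVL, VLMAX) = min(1, 4) = 1
bits (lane 0 leftmost): 1000

predicate = 1000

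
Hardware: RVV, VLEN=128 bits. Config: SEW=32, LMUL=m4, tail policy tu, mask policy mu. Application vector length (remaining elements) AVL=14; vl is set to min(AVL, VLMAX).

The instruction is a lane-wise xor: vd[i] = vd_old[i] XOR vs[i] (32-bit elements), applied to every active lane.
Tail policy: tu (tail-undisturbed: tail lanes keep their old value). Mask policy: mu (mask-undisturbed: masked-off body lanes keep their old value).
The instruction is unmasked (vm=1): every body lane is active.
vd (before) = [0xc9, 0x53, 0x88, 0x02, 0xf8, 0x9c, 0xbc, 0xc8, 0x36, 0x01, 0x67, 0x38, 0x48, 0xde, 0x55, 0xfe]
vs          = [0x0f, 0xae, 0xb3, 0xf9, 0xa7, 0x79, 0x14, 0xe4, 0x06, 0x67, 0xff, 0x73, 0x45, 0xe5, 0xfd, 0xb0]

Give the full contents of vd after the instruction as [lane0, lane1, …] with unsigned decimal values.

VLMAX = VLEN×LMUL/SEW = 128×4/32 = 16
vl ← min(14, 16) = 14
  i=0: xor(0xc9,0x0f) → 198
  i=1: xor(0x53,0xae) → 253
  i=2: xor(0x88,0xb3) → 59
  i=3: xor(0x02,0xf9) → 251
  i=4: xor(0xf8,0xa7) → 95
  i=5: xor(0x9c,0x79) → 229
  i=6: xor(0xbc,0x14) → 168
  i=7: xor(0xc8,0xe4) → 44
  i=8: xor(0x36,0x06) → 48
  i=9: xor(0x01,0x67) → 102
  i=10: xor(0x67,0xff) → 152
  i=11: xor(0x38,0x73) → 75
  i=12: xor(0x48,0x45) → 13
  i=13: xor(0xde,0xe5) → 59
  i=14: tail/keep → 85
  i=15: tail/keep → 254

vd = [198, 253, 59, 251, 95, 229, 168, 44, 48, 102, 152, 75, 13, 59, 85, 254]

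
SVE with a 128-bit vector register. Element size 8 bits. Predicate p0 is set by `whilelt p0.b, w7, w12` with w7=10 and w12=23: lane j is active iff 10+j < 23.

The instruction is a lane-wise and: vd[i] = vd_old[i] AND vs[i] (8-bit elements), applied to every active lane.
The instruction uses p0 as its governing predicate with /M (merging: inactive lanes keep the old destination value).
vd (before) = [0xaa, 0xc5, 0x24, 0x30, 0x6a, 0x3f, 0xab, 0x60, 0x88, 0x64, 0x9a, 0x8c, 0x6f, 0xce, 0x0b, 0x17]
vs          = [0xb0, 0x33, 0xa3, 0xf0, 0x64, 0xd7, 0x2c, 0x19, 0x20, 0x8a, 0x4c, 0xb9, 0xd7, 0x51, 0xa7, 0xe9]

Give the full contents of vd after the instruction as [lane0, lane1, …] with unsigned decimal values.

vd = [160, 1, 32, 48, 96, 23, 40, 0, 0, 0, 8, 136, 71, 206, 11, 23]

lane count: 128 div 8 = 16
active while 10+j < 23, i.e. j ∈ [0,13) capped at 16 ⇒ 13
[0] and(0xaa,0xb0) = 0xa0
[1] and(0xc5,0x33) = 0x01
[2] and(0x24,0xa3) = 0x20
[3] and(0x30,0xf0) = 0x30
[4] and(0x6a,0x64) = 0x60
[5] and(0x3f,0xd7) = 0x17
[6] and(0xab,0x2c) = 0x28
[7] and(0x60,0x19) = 0x00
[8] and(0x88,0x20) = 0x00
[9] and(0x64,0x8a) = 0x00
[10] and(0x9a,0x4c) = 0x08
[11] and(0x8c,0xb9) = 0x88
[12] and(0x6f,0xd7) = 0x47
[13] tail/keep = 0xce
[14] tail/keep = 0x0b
[15] tail/keep = 0x17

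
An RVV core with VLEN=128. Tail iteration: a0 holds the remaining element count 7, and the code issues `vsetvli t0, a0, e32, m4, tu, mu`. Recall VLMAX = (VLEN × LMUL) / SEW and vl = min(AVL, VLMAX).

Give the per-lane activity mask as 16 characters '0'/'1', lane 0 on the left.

VLMAX = (128 × 4) / 32 = 16 lanes
vl = min(AVL, VLMAX) = min(7, 16) = 7
bits (lane 0 leftmost): 1111111000000000

predicate = 1111111000000000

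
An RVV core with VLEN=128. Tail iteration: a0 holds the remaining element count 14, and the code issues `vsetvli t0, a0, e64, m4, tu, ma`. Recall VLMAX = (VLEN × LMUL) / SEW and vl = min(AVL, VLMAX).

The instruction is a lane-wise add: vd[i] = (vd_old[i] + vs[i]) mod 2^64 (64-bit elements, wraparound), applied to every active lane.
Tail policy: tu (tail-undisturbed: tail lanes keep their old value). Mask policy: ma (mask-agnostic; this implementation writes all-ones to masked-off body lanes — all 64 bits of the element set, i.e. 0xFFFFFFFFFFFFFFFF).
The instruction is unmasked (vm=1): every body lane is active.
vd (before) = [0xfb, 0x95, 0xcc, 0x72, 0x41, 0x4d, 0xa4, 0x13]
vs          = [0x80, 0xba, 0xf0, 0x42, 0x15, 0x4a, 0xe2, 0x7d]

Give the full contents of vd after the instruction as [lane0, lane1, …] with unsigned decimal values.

vd = [379, 335, 444, 180, 86, 151, 390, 144]

VLMAX = VLEN×LMUL/SEW = 128×4/64 = 8
AVL=14 > VLMAX=8, so vl = 8
vd[0] add(0xfb,0x80) -> 0x17b
vd[1] add(0x95,0xba) -> 0x14f
vd[2] add(0xcc,0xf0) -> 0x1bc
vd[3] add(0x72,0x42) -> 0xb4
vd[4] add(0x41,0x15) -> 0x56
vd[5] add(0x4d,0x4a) -> 0x97
vd[6] add(0xa4,0xe2) -> 0x186
vd[7] add(0x13,0x7d) -> 0x90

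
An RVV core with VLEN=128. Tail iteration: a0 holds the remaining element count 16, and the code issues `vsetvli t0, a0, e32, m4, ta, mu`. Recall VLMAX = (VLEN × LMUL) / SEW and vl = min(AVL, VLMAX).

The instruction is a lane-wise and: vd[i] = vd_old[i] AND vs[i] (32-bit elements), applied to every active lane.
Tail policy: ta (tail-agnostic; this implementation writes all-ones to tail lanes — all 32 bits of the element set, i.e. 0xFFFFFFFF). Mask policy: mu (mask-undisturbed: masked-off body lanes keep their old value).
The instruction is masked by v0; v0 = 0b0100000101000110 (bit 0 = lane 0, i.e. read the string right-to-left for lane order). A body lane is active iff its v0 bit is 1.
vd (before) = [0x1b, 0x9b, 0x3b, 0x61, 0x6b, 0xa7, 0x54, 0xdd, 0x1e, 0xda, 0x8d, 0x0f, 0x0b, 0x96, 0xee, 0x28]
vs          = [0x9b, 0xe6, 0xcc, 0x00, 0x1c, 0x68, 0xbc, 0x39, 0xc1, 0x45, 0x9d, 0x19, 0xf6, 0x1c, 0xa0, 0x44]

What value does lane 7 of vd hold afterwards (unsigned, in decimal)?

vd[7] = 221

VLMAX = (128 × 4) / 32 = 16 lanes
vl = min(AVL, VLMAX) = min(16, 16) = 16
  i=0: mask-off/keep → 27
  i=1: and(0x9b,0xe6) → 130
  i=2: and(0x3b,0xcc) → 8
  i=3: mask-off/keep → 97
  i=4: mask-off/keep → 107
  i=5: mask-off/keep → 167
  i=6: and(0x54,0xbc) → 20
  i=7: mask-off/keep → 221
  i=8: and(0x1e,0xc1) → 0
  i=9: mask-off/keep → 218
  i=10: mask-off/keep → 141
  i=11: mask-off/keep → 15
  i=12: mask-off/keep → 11
  i=13: mask-off/keep → 150
  i=14: and(0xee,0xa0) → 160
  i=15: mask-off/keep → 40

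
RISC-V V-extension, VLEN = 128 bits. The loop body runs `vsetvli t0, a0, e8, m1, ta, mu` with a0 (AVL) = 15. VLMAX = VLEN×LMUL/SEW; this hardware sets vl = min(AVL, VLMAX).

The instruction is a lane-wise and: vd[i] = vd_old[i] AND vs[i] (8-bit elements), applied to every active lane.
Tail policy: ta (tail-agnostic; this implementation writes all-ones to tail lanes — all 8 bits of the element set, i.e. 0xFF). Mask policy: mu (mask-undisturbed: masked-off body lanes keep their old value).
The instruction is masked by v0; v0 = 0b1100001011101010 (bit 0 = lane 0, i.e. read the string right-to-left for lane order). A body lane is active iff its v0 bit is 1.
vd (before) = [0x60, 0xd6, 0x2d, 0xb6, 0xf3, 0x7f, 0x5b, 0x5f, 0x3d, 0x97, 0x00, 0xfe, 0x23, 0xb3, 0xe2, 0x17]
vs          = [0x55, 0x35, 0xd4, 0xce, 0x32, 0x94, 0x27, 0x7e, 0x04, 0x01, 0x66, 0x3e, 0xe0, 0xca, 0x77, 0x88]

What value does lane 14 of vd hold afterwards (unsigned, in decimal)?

VLMAX = VLEN×LMUL/SEW = 128×1/8 = 16
AVL=15 ≤ VLMAX=16, so vl = 15
  i=0: mask-off/keep → 96
  i=1: and(0xd6,0x35) → 20
  i=2: mask-off/keep → 45
  i=3: and(0xb6,0xce) → 134
  i=4: mask-off/keep → 243
  i=5: and(0x7f,0x94) → 20
  i=6: and(0x5b,0x27) → 3
  i=7: and(0x5f,0x7e) → 94
  i=8: mask-off/keep → 61
  i=9: and(0x97,0x01) → 1
  i=10: mask-off/keep → 0
  i=11: mask-off/keep → 254
  i=12: mask-off/keep → 35
  i=13: mask-off/keep → 179
  i=14: and(0xe2,0x77) → 98
  i=15: tail/ones → 255

vd[14] = 98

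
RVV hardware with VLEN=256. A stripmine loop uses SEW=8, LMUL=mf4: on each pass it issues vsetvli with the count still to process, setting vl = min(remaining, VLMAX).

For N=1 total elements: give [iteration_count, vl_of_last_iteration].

[iterations, last_vl] = [1, 1]

VLMAX = (256 × 1/4) / 8 = 8 lanes
1 elements at 8/iter → 1 passes, remainder 1 on the last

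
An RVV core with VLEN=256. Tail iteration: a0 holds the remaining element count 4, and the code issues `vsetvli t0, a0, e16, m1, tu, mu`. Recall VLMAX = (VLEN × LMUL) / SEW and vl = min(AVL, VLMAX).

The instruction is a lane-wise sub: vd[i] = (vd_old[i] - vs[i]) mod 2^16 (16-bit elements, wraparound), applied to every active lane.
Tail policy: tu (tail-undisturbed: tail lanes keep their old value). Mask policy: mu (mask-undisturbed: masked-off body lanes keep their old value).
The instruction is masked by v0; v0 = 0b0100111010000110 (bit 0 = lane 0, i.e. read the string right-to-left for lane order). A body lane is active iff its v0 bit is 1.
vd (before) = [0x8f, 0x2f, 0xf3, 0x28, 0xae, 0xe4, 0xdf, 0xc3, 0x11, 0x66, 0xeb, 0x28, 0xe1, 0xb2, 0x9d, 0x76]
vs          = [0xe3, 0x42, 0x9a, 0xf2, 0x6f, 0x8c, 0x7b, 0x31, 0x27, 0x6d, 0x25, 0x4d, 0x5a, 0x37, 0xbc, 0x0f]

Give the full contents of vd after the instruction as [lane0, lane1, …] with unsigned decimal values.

VLMAX = (256 × 1) / 16 = 16 lanes
AVL=4 ≤ VLMAX=16, so vl = 4
  i=0: mask-off/keep → 143
  i=1: sub(0x2f,0x42) → 65517
  i=2: sub(0xf3,0x9a) → 89
  i=3: mask-off/keep → 40
  i=4: tail/keep → 174
  i=5: tail/keep → 228
  i=6: tail/keep → 223
  i=7: tail/keep → 195
  i=8: tail/keep → 17
  i=9: tail/keep → 102
  i=10: tail/keep → 235
  i=11: tail/keep → 40
  i=12: tail/keep → 225
  i=13: tail/keep → 178
  i=14: tail/keep → 157
  i=15: tail/keep → 118

vd = [143, 65517, 89, 40, 174, 228, 223, 195, 17, 102, 235, 40, 225, 178, 157, 118]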